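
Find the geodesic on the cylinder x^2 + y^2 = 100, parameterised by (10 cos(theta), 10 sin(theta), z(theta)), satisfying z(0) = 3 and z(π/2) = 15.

Parameterise the cylinder of radius R = 10 as
    r(θ) = (10 cos θ, 10 sin θ, z(θ)).
The arc-length element is
    ds = sqrt(100 + (dz/dθ)^2) dθ,
so the Lagrangian is L = sqrt(100 + z'^2).
L depends on z' only, not on z or θ, so ∂L/∂z = 0 and
    ∂L/∂z' = z' / sqrt(100 + z'^2).
The Euler-Lagrange equation gives
    d/dθ( z' / sqrt(100 + z'^2) ) = 0,
so z' is constant. Integrating once:
    z(θ) = a θ + b,
a helix on the cylinder (a straight line when the cylinder is unrolled). The constants a, b are determined by the endpoint conditions.
With endpoint conditions z(0) = 3 and z(π/2) = 15: from z(0) = b we get b = 3, and a·π/2 + 3 = 15 gives a = 24/π, so
    z(θ) = (24/π) θ + 3.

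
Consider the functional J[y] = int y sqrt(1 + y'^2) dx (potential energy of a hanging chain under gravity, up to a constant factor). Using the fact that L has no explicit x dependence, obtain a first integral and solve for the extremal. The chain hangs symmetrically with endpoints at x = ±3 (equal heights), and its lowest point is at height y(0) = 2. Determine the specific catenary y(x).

The Lagrangian L(y, y') = y sqrt(1 + y'^2) has no explicit x dependence, so the Beltrami identity applies:
    L − y' ∂L/∂y' = C.
Compute ∂L/∂y' = y · y' / sqrt(1 + y'^2). Then
    L − y' ∂L/∂y'
    = y sqrt(1 + y'^2) − y · y'^2 / sqrt(1 + y'^2)
    = y (1 + y'^2 − y'^2) / sqrt(1 + y'^2)
    = y / sqrt(1 + y'^2) = C.
Squaring gives y^2 = C^2 (1 + y'^2), i.e.
    y'^2 = y^2 / C^2 − 1.
Separating variables,
    dy / sqrt(y^2 − C^2) = dx / C,
and integrating gives arccosh(y / C) = (x − a)/C, so
    y(x) = C cosh((x − a)/C),
the catenary. The constants C and a are fixed by the two endpoint conditions (and, for the hanging-chain problem, the length constraint selects C).
Now fit the given data. The endpoints x = ±3 are symmetric at equal height, so the catenary is even about its minimum: a = 0 and y(x) = C cosh(x/C). The lowest point is y(0) = C cosh(0) = C, and we are told y(0) = 2, so C = 2. Therefore
    y(x) = 2 cosh(x/2),
and at the endpoints
    y(±3) = 2 cosh(3/2).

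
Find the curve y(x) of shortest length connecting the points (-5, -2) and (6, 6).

Arc-length functional: J[y] = ∫ sqrt(1 + (y')^2) dx.
Lagrangian L = sqrt(1 + (y')^2) has no explicit y dependence, so ∂L/∂y = 0 and the Euler-Lagrange equation gives
    d/dx( y' / sqrt(1 + (y')^2) ) = 0  ⇒  y' / sqrt(1 + (y')^2) = const.
Hence y' is constant, so y(x) is affine.
Fitting the endpoints (-5, -2) and (6, 6):
    slope m = (6 − (-2)) / (6 − (-5)) = 8/11,
    intercept c = (-2) − m·(-5) = 18/11.
Extremal: y(x) = (8/11) x + 18/11.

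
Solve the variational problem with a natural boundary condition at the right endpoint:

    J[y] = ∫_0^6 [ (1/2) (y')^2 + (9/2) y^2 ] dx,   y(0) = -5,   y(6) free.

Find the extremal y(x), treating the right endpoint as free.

The Lagrangian L = (1/2) (y')^2 + (9/2) y^2 gives
    ∂L/∂y = 9 y,   ∂L/∂y' = y'.
Euler-Lagrange: y'' − 9 y = 0.
With k = 3, the general solution is
    y(x) = A cosh(3 x) + B sinh(3 x).
Fixed left endpoint y(0) = -5 ⇒ A = -5.
The right endpoint x = 6 is free, so the natural (transversality) condition is ∂L/∂y' |_{x=6} = 0, i.e. y'(6) = 0.
Compute y'(x) = A k sinh(k x) + B k cosh(k x), so
    y'(6) = A k sinh(k·6) + B k cosh(k·6) = 0
    ⇒ B = −A tanh(k·6) = 5 tanh(3·6).
Therefore the extremal is
    y(x) = −5 cosh(3 x) + 5 tanh(3·6) sinh(3 x).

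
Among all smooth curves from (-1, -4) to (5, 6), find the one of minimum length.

Arc-length functional: J[y] = ∫ sqrt(1 + (y')^2) dx.
Lagrangian L = sqrt(1 + (y')^2) has no explicit y dependence, so ∂L/∂y = 0 and the Euler-Lagrange equation gives
    d/dx( y' / sqrt(1 + (y')^2) ) = 0  ⇒  y' / sqrt(1 + (y')^2) = const.
Hence y' is constant, so y(x) is affine.
Fitting the endpoints (-1, -4) and (5, 6):
    slope m = (6 − (-4)) / (5 − (-1)) = 5/3,
    intercept c = (-4) − m·(-1) = -7/3.
Extremal: y(x) = (5/3) x - 7/3.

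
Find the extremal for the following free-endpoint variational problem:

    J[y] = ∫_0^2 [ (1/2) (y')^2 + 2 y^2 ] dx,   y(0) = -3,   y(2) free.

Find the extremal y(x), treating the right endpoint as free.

The Lagrangian L = (1/2) (y')^2 + 2 y^2 gives
    ∂L/∂y = 4 y,   ∂L/∂y' = y'.
Euler-Lagrange: y'' − 4 y = 0.
With k = 2, the general solution is
    y(x) = A cosh(2 x) + B sinh(2 x).
Fixed left endpoint y(0) = -3 ⇒ A = -3.
The right endpoint x = 2 is free, so the natural (transversality) condition is ∂L/∂y' |_{x=2} = 0, i.e. y'(2) = 0.
Compute y'(x) = A k sinh(k x) + B k cosh(k x), so
    y'(2) = A k sinh(k·2) + B k cosh(k·2) = 0
    ⇒ B = −A tanh(k·2) = 3 tanh(2·2).
Therefore the extremal is
    y(x) = −3 cosh(2 x) + 3 tanh(2·2) sinh(2 x).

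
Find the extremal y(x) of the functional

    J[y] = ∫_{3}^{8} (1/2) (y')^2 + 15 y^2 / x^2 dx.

The Lagrangian is L = (1/2) (y')^2 + 15 y^2 / x^2.
Compute ∂L/∂y = 30y/x^2, ∂L/∂y' = y'.
The Euler-Lagrange equation d/dx(∂L/∂y') − ∂L/∂y = 0 reduces to
    y'' − 30/x^2 · y = 0  (x > 0).
Its general solution is
    y(x) = A x^6 + B x^(-5),
with A, B fixed by the endpoint conditions.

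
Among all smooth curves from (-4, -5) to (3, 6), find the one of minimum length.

Arc-length functional: J[y] = ∫ sqrt(1 + (y')^2) dx.
Lagrangian L = sqrt(1 + (y')^2) has no explicit y dependence, so ∂L/∂y = 0 and the Euler-Lagrange equation gives
    d/dx( y' / sqrt(1 + (y')^2) ) = 0  ⇒  y' / sqrt(1 + (y')^2) = const.
Hence y' is constant, so y(x) is affine.
Fitting the endpoints (-4, -5) and (3, 6):
    slope m = (6 − (-5)) / (3 − (-4)) = 11/7,
    intercept c = (-5) − m·(-4) = 9/7.
Extremal: y(x) = (11/7) x + 9/7.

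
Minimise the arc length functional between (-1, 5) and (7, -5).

Arc-length functional: J[y] = ∫ sqrt(1 + (y')^2) dx.
Lagrangian L = sqrt(1 + (y')^2) has no explicit y dependence, so ∂L/∂y = 0 and the Euler-Lagrange equation gives
    d/dx( y' / sqrt(1 + (y')^2) ) = 0  ⇒  y' / sqrt(1 + (y')^2) = const.
Hence y' is constant, so y(x) is affine.
Fitting the endpoints (-1, 5) and (7, -5):
    slope m = ((-5) − 5) / (7 − (-1)) = -5/4,
    intercept c = 5 − m·(-1) = 15/4.
Extremal: y(x) = (-5/4) x + 15/4.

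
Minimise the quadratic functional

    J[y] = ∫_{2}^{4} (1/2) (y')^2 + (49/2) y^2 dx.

The Lagrangian is L = (1/2) (y')^2 + (49/2) y^2.
Compute ∂L/∂y = 49y, ∂L/∂y' = y'.
The Euler-Lagrange equation d/dx(∂L/∂y') − ∂L/∂y = 0 reduces to
    y'' − 49 y = 0.
Its general solution is
    y(x) = A e^(7x) + B e^(−7x),
with A, B fixed by the endpoint conditions.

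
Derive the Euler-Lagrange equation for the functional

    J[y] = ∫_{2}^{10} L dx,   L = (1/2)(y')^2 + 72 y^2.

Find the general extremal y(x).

The Lagrangian is L = (1/2)(y')^2 + 72 y^2.
∂L/∂y = 144y.
∂L/∂y' = y'.
The Euler-Lagrange equation d/dx(∂L/∂y') − ∂L/∂y = 0 becomes:
    y'' - 144 y = 0
General solution: y(x) = A e^(12x) + B e^(-12x), where A and B are arbitrary constants fixed by the endpoint conditions.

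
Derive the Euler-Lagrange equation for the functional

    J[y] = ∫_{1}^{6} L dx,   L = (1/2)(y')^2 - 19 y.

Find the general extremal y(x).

The Lagrangian is L = (1/2)(y')^2 - 19 y.
∂L/∂y = -19.
∂L/∂y' = y'.
The Euler-Lagrange equation d/dx(∂L/∂y') − ∂L/∂y = 0 becomes:
    y'' + 19 = 0
General solution: y(x) = -(19/2) x^2 + A x + B, where A and B are arbitrary constants fixed by the endpoint conditions.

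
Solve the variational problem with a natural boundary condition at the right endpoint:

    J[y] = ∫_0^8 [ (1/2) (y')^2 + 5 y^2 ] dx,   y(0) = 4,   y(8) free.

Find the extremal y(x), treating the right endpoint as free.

The Lagrangian L = (1/2) (y')^2 + 5 y^2 gives
    ∂L/∂y = 10 y,   ∂L/∂y' = y'.
Euler-Lagrange: y'' − 10 y = 0.
With k = sqrt(10), the general solution is
    y(x) = A cosh(sqrt(10) x) + B sinh(sqrt(10) x).
Fixed left endpoint y(0) = 4 ⇒ A = 4.
The right endpoint x = 8 is free, so the natural (transversality) condition is ∂L/∂y' |_{x=8} = 0, i.e. y'(8) = 0.
Compute y'(x) = A k sinh(k x) + B k cosh(k x), so
    y'(8) = A k sinh(k·8) + B k cosh(k·8) = 0
    ⇒ B = −A tanh(k·8) = − 4 tanh(sqrt(10)·8).
Therefore the extremal is
    y(x) = 4 cosh(sqrt(10) x) − 4 tanh(sqrt(10)·8) sinh(sqrt(10) x).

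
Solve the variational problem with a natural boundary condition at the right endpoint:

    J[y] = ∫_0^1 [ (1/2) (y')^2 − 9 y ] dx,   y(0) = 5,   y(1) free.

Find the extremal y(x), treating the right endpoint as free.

The Lagrangian L = (1/2) (y')^2 − 9 y gives
    ∂L/∂y = −9,   ∂L/∂y' = y'.
Euler-Lagrange: d/dx(y') − (−9) = 0, i.e. y'' + 9 = 0, so
    y(x) = −(9/2) x^2 + C1 x + C2.
Fixed left endpoint y(0) = 5 ⇒ C2 = 5.
The right endpoint x = 1 is free, so the natural (transversality) condition is ∂L/∂y' |_{x=1} = 0, i.e. y'(1) = 0.
Compute y'(x) = −9 x + C1, so y'(1) = −9 + C1 = 0 ⇒ C1 = 9.
Therefore the extremal is
    y(x) = −(9/2) x^2 + 9 x + 5.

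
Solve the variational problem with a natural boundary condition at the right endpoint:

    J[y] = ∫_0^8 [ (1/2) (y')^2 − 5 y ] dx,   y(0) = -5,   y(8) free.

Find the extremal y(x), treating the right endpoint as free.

The Lagrangian L = (1/2) (y')^2 − 5 y gives
    ∂L/∂y = −5,   ∂L/∂y' = y'.
Euler-Lagrange: d/dx(y') − (−5) = 0, i.e. y'' + 5 = 0, so
    y(x) = −(5/2) x^2 + C1 x + C2.
Fixed left endpoint y(0) = -5 ⇒ C2 = -5.
The right endpoint x = 8 is free, so the natural (transversality) condition is ∂L/∂y' |_{x=8} = 0, i.e. y'(8) = 0.
Compute y'(x) = −5 x + C1, so y'(8) = −40 + C1 = 0 ⇒ C1 = 40.
Therefore the extremal is
    y(x) = −(5/2) x^2 + 40 x − 5.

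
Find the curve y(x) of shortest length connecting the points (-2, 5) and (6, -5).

Arc-length functional: J[y] = ∫ sqrt(1 + (y')^2) dx.
Lagrangian L = sqrt(1 + (y')^2) has no explicit y dependence, so ∂L/∂y = 0 and the Euler-Lagrange equation gives
    d/dx( y' / sqrt(1 + (y')^2) ) = 0  ⇒  y' / sqrt(1 + (y')^2) = const.
Hence y' is constant, so y(x) is affine.
Fitting the endpoints (-2, 5) and (6, -5):
    slope m = ((-5) − 5) / (6 − (-2)) = -5/4,
    intercept c = 5 − m·(-2) = 5/2.
Extremal: y(x) = (-5/4) x + 5/2.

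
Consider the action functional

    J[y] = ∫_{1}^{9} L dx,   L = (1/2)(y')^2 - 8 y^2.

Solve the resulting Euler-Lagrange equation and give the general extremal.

The Lagrangian is L = (1/2)(y')^2 - 8 y^2.
∂L/∂y = -16y.
∂L/∂y' = y'.
The Euler-Lagrange equation d/dx(∂L/∂y') − ∂L/∂y = 0 becomes:
    y'' + 16 y = 0
General solution: y(x) = A sin(4x) + B cos(4x), where A and B are arbitrary constants fixed by the endpoint conditions.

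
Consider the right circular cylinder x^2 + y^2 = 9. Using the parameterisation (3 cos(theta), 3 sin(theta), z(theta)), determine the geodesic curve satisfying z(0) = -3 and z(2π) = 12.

Parameterise the cylinder of radius R = 3 as
    r(θ) = (3 cos θ, 3 sin θ, z(θ)).
The arc-length element is
    ds = sqrt(9 + (dz/dθ)^2) dθ,
so the Lagrangian is L = sqrt(9 + z'^2).
L depends on z' only, not on z or θ, so ∂L/∂z = 0 and
    ∂L/∂z' = z' / sqrt(9 + z'^2).
The Euler-Lagrange equation gives
    d/dθ( z' / sqrt(9 + z'^2) ) = 0,
so z' is constant. Integrating once:
    z(θ) = a θ + b,
a helix on the cylinder (a straight line when the cylinder is unrolled). The constants a, b are determined by the endpoint conditions.
With endpoint conditions z(0) = -3 and z(2π) = 12: from z(0) = b we get b = -3, and a·2π + -3 = 12 gives a = 15/(2π), so
    z(θ) = (15/(2π)) θ − 3.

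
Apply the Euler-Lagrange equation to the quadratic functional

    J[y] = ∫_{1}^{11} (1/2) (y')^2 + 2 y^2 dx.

The Lagrangian is L = (1/2) (y')^2 + 2 y^2.
Compute ∂L/∂y = 4y, ∂L/∂y' = y'.
The Euler-Lagrange equation d/dx(∂L/∂y') − ∂L/∂y = 0 reduces to
    y'' − 4 y = 0.
Its general solution is
    y(x) = A e^(2x) + B e^(−2x),
with A, B fixed by the endpoint conditions.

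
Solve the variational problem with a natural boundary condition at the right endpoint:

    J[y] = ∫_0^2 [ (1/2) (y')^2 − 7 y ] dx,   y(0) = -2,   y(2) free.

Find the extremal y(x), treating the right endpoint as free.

The Lagrangian L = (1/2) (y')^2 − 7 y gives
    ∂L/∂y = −7,   ∂L/∂y' = y'.
Euler-Lagrange: d/dx(y') − (−7) = 0, i.e. y'' + 7 = 0, so
    y(x) = −(7/2) x^2 + C1 x + C2.
Fixed left endpoint y(0) = -2 ⇒ C2 = -2.
The right endpoint x = 2 is free, so the natural (transversality) condition is ∂L/∂y' |_{x=2} = 0, i.e. y'(2) = 0.
Compute y'(x) = −7 x + C1, so y'(2) = −14 + C1 = 0 ⇒ C1 = 14.
Therefore the extremal is
    y(x) = −(7/2) x^2 + 14 x − 2.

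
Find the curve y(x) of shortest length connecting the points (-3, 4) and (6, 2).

Arc-length functional: J[y] = ∫ sqrt(1 + (y')^2) dx.
Lagrangian L = sqrt(1 + (y')^2) has no explicit y dependence, so ∂L/∂y = 0 and the Euler-Lagrange equation gives
    d/dx( y' / sqrt(1 + (y')^2) ) = 0  ⇒  y' / sqrt(1 + (y')^2) = const.
Hence y' is constant, so y(x) is affine.
Fitting the endpoints (-3, 4) and (6, 2):
    slope m = (2 − 4) / (6 − (-3)) = -2/9,
    intercept c = 4 − m·(-3) = 10/3.
Extremal: y(x) = (-2/9) x + 10/3.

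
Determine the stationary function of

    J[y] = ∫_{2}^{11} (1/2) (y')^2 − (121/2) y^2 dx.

The Lagrangian is L = (1/2) (y')^2 − (121/2) y^2.
Compute ∂L/∂y = -121y, ∂L/∂y' = y'.
The Euler-Lagrange equation d/dx(∂L/∂y') − ∂L/∂y = 0 reduces to
    y'' + 121 y = 0.
Its general solution is
    y(x) = A sin(11x) + B cos(11x),
with A, B fixed by the endpoint conditions.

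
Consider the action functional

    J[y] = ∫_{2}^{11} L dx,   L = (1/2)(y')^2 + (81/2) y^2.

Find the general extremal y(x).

The Lagrangian is L = (1/2)(y')^2 + (81/2) y^2.
∂L/∂y = 81y.
∂L/∂y' = y'.
The Euler-Lagrange equation d/dx(∂L/∂y') − ∂L/∂y = 0 becomes:
    y'' - 81 y = 0
General solution: y(x) = A e^(9x) + B e^(-9x), where A and B are arbitrary constants fixed by the endpoint conditions.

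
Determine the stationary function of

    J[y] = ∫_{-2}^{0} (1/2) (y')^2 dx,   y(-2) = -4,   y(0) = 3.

The Lagrangian is L = (1/2) (y')^2.
Compute ∂L/∂y = 0, ∂L/∂y' = y'.
The Euler-Lagrange equation d/dx(∂L/∂y') − ∂L/∂y = 0 reduces to
    y'' = 0.
Its general solution is
    y(x) = A x + B,
with A, B fixed by the endpoint conditions.
Applying the endpoint conditions y(-2) = -4 and y(0) = 3: solve A·-2 + B = -4 and A·0 + B = 3. Subtracting gives A(0 − -2) = 3 − -4, so A = 7/2, and B = -4 − A·-2 = 3. Therefore
    y(x) = (7/2) x + 3.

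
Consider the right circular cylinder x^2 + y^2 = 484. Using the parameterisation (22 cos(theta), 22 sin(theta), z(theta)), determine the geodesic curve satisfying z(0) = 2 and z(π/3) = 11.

Parameterise the cylinder of radius R = 22 as
    r(θ) = (22 cos θ, 22 sin θ, z(θ)).
The arc-length element is
    ds = sqrt(484 + (dz/dθ)^2) dθ,
so the Lagrangian is L = sqrt(484 + z'^2).
L depends on z' only, not on z or θ, so ∂L/∂z = 0 and
    ∂L/∂z' = z' / sqrt(484 + z'^2).
The Euler-Lagrange equation gives
    d/dθ( z' / sqrt(484 + z'^2) ) = 0,
so z' is constant. Integrating once:
    z(θ) = a θ + b,
a helix on the cylinder (a straight line when the cylinder is unrolled). The constants a, b are determined by the endpoint conditions.
With endpoint conditions z(0) = 2 and z(π/3) = 11: from z(0) = b we get b = 2, and a·π/3 + 2 = 11 gives a = 27/π, so
    z(θ) = (27/π) θ + 2.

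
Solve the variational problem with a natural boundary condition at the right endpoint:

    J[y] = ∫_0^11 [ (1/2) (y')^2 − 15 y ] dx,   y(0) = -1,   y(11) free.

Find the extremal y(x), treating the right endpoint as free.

The Lagrangian L = (1/2) (y')^2 − 15 y gives
    ∂L/∂y = −15,   ∂L/∂y' = y'.
Euler-Lagrange: d/dx(y') − (−15) = 0, i.e. y'' + 15 = 0, so
    y(x) = −(15/2) x^2 + C1 x + C2.
Fixed left endpoint y(0) = -1 ⇒ C2 = -1.
The right endpoint x = 11 is free, so the natural (transversality) condition is ∂L/∂y' |_{x=11} = 0, i.e. y'(11) = 0.
Compute y'(x) = −15 x + C1, so y'(11) = −165 + C1 = 0 ⇒ C1 = 165.
Therefore the extremal is
    y(x) = −(15/2) x^2 + 165 x − 1.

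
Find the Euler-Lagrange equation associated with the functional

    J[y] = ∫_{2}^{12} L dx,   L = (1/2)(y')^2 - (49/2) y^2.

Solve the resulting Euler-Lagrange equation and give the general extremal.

The Lagrangian is L = (1/2)(y')^2 - (49/2) y^2.
∂L/∂y = -49y.
∂L/∂y' = y'.
The Euler-Lagrange equation d/dx(∂L/∂y') − ∂L/∂y = 0 becomes:
    y'' + 49 y = 0
General solution: y(x) = A sin(7x) + B cos(7x), where A and B are arbitrary constants fixed by the endpoint conditions.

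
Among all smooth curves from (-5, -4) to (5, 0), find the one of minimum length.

Arc-length functional: J[y] = ∫ sqrt(1 + (y')^2) dx.
Lagrangian L = sqrt(1 + (y')^2) has no explicit y dependence, so ∂L/∂y = 0 and the Euler-Lagrange equation gives
    d/dx( y' / sqrt(1 + (y')^2) ) = 0  ⇒  y' / sqrt(1 + (y')^2) = const.
Hence y' is constant, so y(x) is affine.
Fitting the endpoints (-5, -4) and (5, 0):
    slope m = (0 − (-4)) / (5 − (-5)) = 2/5,
    intercept c = (-4) − m·(-5) = -2.
Extremal: y(x) = (2/5) x - 2.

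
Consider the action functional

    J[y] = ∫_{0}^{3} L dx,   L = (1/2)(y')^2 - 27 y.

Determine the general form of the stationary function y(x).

The Lagrangian is L = (1/2)(y')^2 - 27 y.
∂L/∂y = -27.
∂L/∂y' = y'.
The Euler-Lagrange equation d/dx(∂L/∂y') − ∂L/∂y = 0 becomes:
    y'' + 27 = 0
General solution: y(x) = -(27/2) x^2 + A x + B, where A and B are arbitrary constants fixed by the endpoint conditions.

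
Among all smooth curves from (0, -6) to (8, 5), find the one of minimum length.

Arc-length functional: J[y] = ∫ sqrt(1 + (y')^2) dx.
Lagrangian L = sqrt(1 + (y')^2) has no explicit y dependence, so ∂L/∂y = 0 and the Euler-Lagrange equation gives
    d/dx( y' / sqrt(1 + (y')^2) ) = 0  ⇒  y' / sqrt(1 + (y')^2) = const.
Hence y' is constant, so y(x) is affine.
Fitting the endpoints (0, -6) and (8, 5):
    slope m = (5 − (-6)) / (8 − 0) = 11/8,
    intercept c = (-6) − m·0 = -6.
Extremal: y(x) = (11/8) x - 6.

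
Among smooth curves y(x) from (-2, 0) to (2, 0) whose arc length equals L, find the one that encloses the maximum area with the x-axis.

Set up the augmented Lagrangian using a multiplier λ for the length constraint:
    F(y, y') = y − λ sqrt(1 + y'^2).
F has no explicit x dependence, so the Beltrami identity yields a first integral
    F − y' ∂F/∂y' = C.
Compute ∂F/∂y' = −λ y' / sqrt(1 + y'^2). Then
    y − λ sqrt(1 + y'^2) + λ y'^2 / sqrt(1 + y'^2) = C
    ⇒  y − λ / sqrt(1 + y'^2) = C.
Solving for y' and integrating gives
    (x − a)^2 + (y − b)^2 = λ^2,
a circular arc of radius λ. The constants a, b are determined by the endpoint conditions y(-2) = y(2) = 0, and λ is fixed implicitly by the length constraint
    ∫_{-2}^{2} sqrt(1 + y'^2) dx = L.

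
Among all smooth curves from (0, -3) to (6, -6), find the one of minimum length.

Arc-length functional: J[y] = ∫ sqrt(1 + (y')^2) dx.
Lagrangian L = sqrt(1 + (y')^2) has no explicit y dependence, so ∂L/∂y = 0 and the Euler-Lagrange equation gives
    d/dx( y' / sqrt(1 + (y')^2) ) = 0  ⇒  y' / sqrt(1 + (y')^2) = const.
Hence y' is constant, so y(x) is affine.
Fitting the endpoints (0, -3) and (6, -6):
    slope m = ((-6) − (-3)) / (6 − 0) = -1/2,
    intercept c = (-3) − m·0 = -3.
Extremal: y(x) = (-1/2) x - 3.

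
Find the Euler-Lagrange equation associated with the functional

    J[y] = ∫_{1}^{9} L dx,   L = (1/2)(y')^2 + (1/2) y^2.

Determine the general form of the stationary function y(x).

The Lagrangian is L = (1/2)(y')^2 + (1/2) y^2.
∂L/∂y = y.
∂L/∂y' = y'.
The Euler-Lagrange equation d/dx(∂L/∂y') − ∂L/∂y = 0 becomes:
    y'' - y = 0
General solution: y(x) = A e^x + B e^(-x), where A and B are arbitrary constants fixed by the endpoint conditions.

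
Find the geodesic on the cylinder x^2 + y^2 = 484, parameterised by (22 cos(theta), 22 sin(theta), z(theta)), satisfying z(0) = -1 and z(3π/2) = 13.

Parameterise the cylinder of radius R = 22 as
    r(θ) = (22 cos θ, 22 sin θ, z(θ)).
The arc-length element is
    ds = sqrt(484 + (dz/dθ)^2) dθ,
so the Lagrangian is L = sqrt(484 + z'^2).
L depends on z' only, not on z or θ, so ∂L/∂z = 0 and
    ∂L/∂z' = z' / sqrt(484 + z'^2).
The Euler-Lagrange equation gives
    d/dθ( z' / sqrt(484 + z'^2) ) = 0,
so z' is constant. Integrating once:
    z(θ) = a θ + b,
a helix on the cylinder (a straight line when the cylinder is unrolled). The constants a, b are determined by the endpoint conditions.
With endpoint conditions z(0) = -1 and z(3π/2) = 13: from z(0) = b we get b = -1, and a·3π/2 + -1 = 13 gives a = 28/(3π), so
    z(θ) = (28/(3π)) θ − 1.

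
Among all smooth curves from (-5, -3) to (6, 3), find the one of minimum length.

Arc-length functional: J[y] = ∫ sqrt(1 + (y')^2) dx.
Lagrangian L = sqrt(1 + (y')^2) has no explicit y dependence, so ∂L/∂y = 0 and the Euler-Lagrange equation gives
    d/dx( y' / sqrt(1 + (y')^2) ) = 0  ⇒  y' / sqrt(1 + (y')^2) = const.
Hence y' is constant, so y(x) is affine.
Fitting the endpoints (-5, -3) and (6, 3):
    slope m = (3 − (-3)) / (6 − (-5)) = 6/11,
    intercept c = (-3) − m·(-5) = -3/11.
Extremal: y(x) = (6/11) x - 3/11.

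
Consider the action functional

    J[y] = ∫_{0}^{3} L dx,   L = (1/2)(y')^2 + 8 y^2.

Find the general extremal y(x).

The Lagrangian is L = (1/2)(y')^2 + 8 y^2.
∂L/∂y = 16y.
∂L/∂y' = y'.
The Euler-Lagrange equation d/dx(∂L/∂y') − ∂L/∂y = 0 becomes:
    y'' - 16 y = 0
General solution: y(x) = A e^(4x) + B e^(-4x), where A and B are arbitrary constants fixed by the endpoint conditions.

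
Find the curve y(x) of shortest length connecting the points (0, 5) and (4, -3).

Arc-length functional: J[y] = ∫ sqrt(1 + (y')^2) dx.
Lagrangian L = sqrt(1 + (y')^2) has no explicit y dependence, so ∂L/∂y = 0 and the Euler-Lagrange equation gives
    d/dx( y' / sqrt(1 + (y')^2) ) = 0  ⇒  y' / sqrt(1 + (y')^2) = const.
Hence y' is constant, so y(x) is affine.
Fitting the endpoints (0, 5) and (4, -3):
    slope m = ((-3) − 5) / (4 − 0) = -2,
    intercept c = 5 − m·0 = 5.
Extremal: y(x) = -2 x + 5.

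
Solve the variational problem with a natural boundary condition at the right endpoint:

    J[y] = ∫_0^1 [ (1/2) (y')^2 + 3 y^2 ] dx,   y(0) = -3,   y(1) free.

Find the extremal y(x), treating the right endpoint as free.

The Lagrangian L = (1/2) (y')^2 + 3 y^2 gives
    ∂L/∂y = 6 y,   ∂L/∂y' = y'.
Euler-Lagrange: y'' − 6 y = 0.
With k = sqrt(6), the general solution is
    y(x) = A cosh(sqrt(6) x) + B sinh(sqrt(6) x).
Fixed left endpoint y(0) = -3 ⇒ A = -3.
The right endpoint x = 1 is free, so the natural (transversality) condition is ∂L/∂y' |_{x=1} = 0, i.e. y'(1) = 0.
Compute y'(x) = A k sinh(k x) + B k cosh(k x), so
    y'(1) = A k sinh(k·1) + B k cosh(k·1) = 0
    ⇒ B = −A tanh(k·1) = 3 tanh(sqrt(6)·1).
Therefore the extremal is
    y(x) = −3 cosh(sqrt(6) x) + 3 tanh(sqrt(6)·1) sinh(sqrt(6) x).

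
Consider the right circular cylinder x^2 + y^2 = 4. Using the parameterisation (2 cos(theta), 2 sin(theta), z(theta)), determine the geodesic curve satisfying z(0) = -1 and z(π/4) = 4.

Parameterise the cylinder of radius R = 2 as
    r(θ) = (2 cos θ, 2 sin θ, z(θ)).
The arc-length element is
    ds = sqrt(4 + (dz/dθ)^2) dθ,
so the Lagrangian is L = sqrt(4 + z'^2).
L depends on z' only, not on z or θ, so ∂L/∂z = 0 and
    ∂L/∂z' = z' / sqrt(4 + z'^2).
The Euler-Lagrange equation gives
    d/dθ( z' / sqrt(4 + z'^2) ) = 0,
so z' is constant. Integrating once:
    z(θ) = a θ + b,
a helix on the cylinder (a straight line when the cylinder is unrolled). The constants a, b are determined by the endpoint conditions.
With endpoint conditions z(0) = -1 and z(π/4) = 4: from z(0) = b we get b = -1, and a·π/4 + -1 = 4 gives a = 20/π, so
    z(θ) = (20/π) θ − 1.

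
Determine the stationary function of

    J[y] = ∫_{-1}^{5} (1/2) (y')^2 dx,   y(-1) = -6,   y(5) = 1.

The Lagrangian is L = (1/2) (y')^2.
Compute ∂L/∂y = 0, ∂L/∂y' = y'.
The Euler-Lagrange equation d/dx(∂L/∂y') − ∂L/∂y = 0 reduces to
    y'' = 0.
Its general solution is
    y(x) = A x + B,
with A, B fixed by the endpoint conditions.
Applying the endpoint conditions y(-1) = -6 and y(5) = 1: solve A·-1 + B = -6 and A·5 + B = 1. Subtracting gives A(5 − -1) = 1 − -6, so A = 7/6, and B = -6 − A·-1 = -29/6. Therefore
    y(x) = (7/6) x - 29/6.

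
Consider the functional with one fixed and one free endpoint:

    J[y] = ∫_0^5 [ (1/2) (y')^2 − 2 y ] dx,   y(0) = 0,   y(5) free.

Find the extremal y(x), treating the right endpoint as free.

The Lagrangian L = (1/2) (y')^2 − 2 y gives
    ∂L/∂y = −2,   ∂L/∂y' = y'.
Euler-Lagrange: d/dx(y') − (−2) = 0, i.e. y'' + 2 = 0, so
    y(x) = −(2/2) x^2 + C1 x + C2.
Fixed left endpoint y(0) = 0 ⇒ C2 = 0.
The right endpoint x = 5 is free, so the natural (transversality) condition is ∂L/∂y' |_{x=5} = 0, i.e. y'(5) = 0.
Compute y'(x) = −2 x + C1, so y'(5) = −10 + C1 = 0 ⇒ C1 = 10.
Therefore the extremal is
    y(x) = −x^2 + 10 x.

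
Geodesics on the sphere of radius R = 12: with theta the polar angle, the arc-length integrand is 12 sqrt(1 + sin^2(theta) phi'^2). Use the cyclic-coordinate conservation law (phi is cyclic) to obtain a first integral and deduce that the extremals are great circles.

On the sphere of radius R = 12 with spherical coordinates (θ, φ), the induced metric is
    ds^2 = 144(dθ^2 + sin^2(θ) dφ^2).
Parameterise by θ; the arc-length functional is
    J[φ] = ∫ 12 sqrt(1 + sin^2(θ) (dφ/dθ)^2) dθ,
so L = 12 sqrt(1 + sin^2(θ) φ'^2). Compute
    ∂L/∂φ = 0  (L has no explicit φ dependence),
    ∂L/∂φ' = 12 sin^2(θ) φ' / sqrt(1 + sin^2(θ) φ'^2).
Since ∂L/∂φ = 0, the Euler-Lagrange equation
    d/dθ(∂L/∂φ') − ∂L/∂φ = 0
reduces to d/dθ(∂L/∂φ') = 0, i.e. the momentum conjugate to φ is conserved:
    12 sin^2(θ) φ' / sqrt(1 + sin^2(θ) φ'^2) = C.
The overall factor of 12 is constant, so dividing through gives Clairaut's relation sin^2(θ) φ' / sqrt(1 + sin^2(θ) φ'^2) = C' (with C' = C/12). Solving for φ' and integrating gives the great-circle family
    cot(θ) = A cos(φ − φ_0),
i.e. the intersection of the sphere with a plane through the origin. The two constants A and φ_0 (equivalently C and one phase) are fixed by the two endpoint conditions.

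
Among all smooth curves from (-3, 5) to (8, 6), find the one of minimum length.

Arc-length functional: J[y] = ∫ sqrt(1 + (y')^2) dx.
Lagrangian L = sqrt(1 + (y')^2) has no explicit y dependence, so ∂L/∂y = 0 and the Euler-Lagrange equation gives
    d/dx( y' / sqrt(1 + (y')^2) ) = 0  ⇒  y' / sqrt(1 + (y')^2) = const.
Hence y' is constant, so y(x) is affine.
Fitting the endpoints (-3, 5) and (8, 6):
    slope m = (6 − 5) / (8 − (-3)) = 1/11,
    intercept c = 5 − m·(-3) = 58/11.
Extremal: y(x) = (1/11) x + 58/11.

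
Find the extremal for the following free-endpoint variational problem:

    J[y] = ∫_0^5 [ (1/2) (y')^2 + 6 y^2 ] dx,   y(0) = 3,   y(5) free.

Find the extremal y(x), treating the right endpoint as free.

The Lagrangian L = (1/2) (y')^2 + 6 y^2 gives
    ∂L/∂y = 12 y,   ∂L/∂y' = y'.
Euler-Lagrange: y'' − 12 y = 0.
With k = sqrt(12), the general solution is
    y(x) = A cosh(sqrt(12) x) + B sinh(sqrt(12) x).
Fixed left endpoint y(0) = 3 ⇒ A = 3.
The right endpoint x = 5 is free, so the natural (transversality) condition is ∂L/∂y' |_{x=5} = 0, i.e. y'(5) = 0.
Compute y'(x) = A k sinh(k x) + B k cosh(k x), so
    y'(5) = A k sinh(k·5) + B k cosh(k·5) = 0
    ⇒ B = −A tanh(k·5) = − 3 tanh(sqrt(12)·5).
Therefore the extremal is
    y(x) = 3 cosh(sqrt(12) x) − 3 tanh(sqrt(12)·5) sinh(sqrt(12) x).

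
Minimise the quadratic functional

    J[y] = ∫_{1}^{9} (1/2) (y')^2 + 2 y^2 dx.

The Lagrangian is L = (1/2) (y')^2 + 2 y^2.
Compute ∂L/∂y = 4y, ∂L/∂y' = y'.
The Euler-Lagrange equation d/dx(∂L/∂y') − ∂L/∂y = 0 reduces to
    y'' − 4 y = 0.
Its general solution is
    y(x) = A e^(2x) + B e^(−2x),
with A, B fixed by the endpoint conditions.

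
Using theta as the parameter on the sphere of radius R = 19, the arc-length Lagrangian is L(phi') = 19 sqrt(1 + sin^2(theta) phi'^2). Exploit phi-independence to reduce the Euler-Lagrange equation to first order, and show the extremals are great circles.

On the sphere of radius R = 19 with spherical coordinates (θ, φ), the induced metric is
    ds^2 = 361(dθ^2 + sin^2(θ) dφ^2).
Parameterise by θ; the arc-length functional is
    J[φ] = ∫ 19 sqrt(1 + sin^2(θ) (dφ/dθ)^2) dθ,
so L = 19 sqrt(1 + sin^2(θ) φ'^2). Compute
    ∂L/∂φ = 0  (L has no explicit φ dependence),
    ∂L/∂φ' = 19 sin^2(θ) φ' / sqrt(1 + sin^2(θ) φ'^2).
Since ∂L/∂φ = 0, the Euler-Lagrange equation
    d/dθ(∂L/∂φ') − ∂L/∂φ = 0
reduces to d/dθ(∂L/∂φ') = 0, i.e. the momentum conjugate to φ is conserved:
    19 sin^2(θ) φ' / sqrt(1 + sin^2(θ) φ'^2) = C.
The overall factor of 19 is constant, so dividing through gives Clairaut's relation sin^2(θ) φ' / sqrt(1 + sin^2(θ) φ'^2) = C' (with C' = C/19). Solving for φ' and integrating gives the great-circle family
    cot(θ) = A cos(φ − φ_0),
i.e. the intersection of the sphere with a plane through the origin. The two constants A and φ_0 (equivalently C and one phase) are fixed by the two endpoint conditions.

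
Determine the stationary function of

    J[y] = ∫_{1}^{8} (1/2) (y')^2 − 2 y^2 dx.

The Lagrangian is L = (1/2) (y')^2 − 2 y^2.
Compute ∂L/∂y = -4y, ∂L/∂y' = y'.
The Euler-Lagrange equation d/dx(∂L/∂y') − ∂L/∂y = 0 reduces to
    y'' + 4 y = 0.
Its general solution is
    y(x) = A sin(2x) + B cos(2x),
with A, B fixed by the endpoint conditions.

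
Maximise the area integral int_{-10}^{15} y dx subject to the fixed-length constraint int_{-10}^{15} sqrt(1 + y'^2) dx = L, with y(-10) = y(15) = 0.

Set up the augmented Lagrangian using a multiplier λ for the length constraint:
    F(y, y') = y − λ sqrt(1 + y'^2).
F has no explicit x dependence, so the Beltrami identity yields a first integral
    F − y' ∂F/∂y' = C.
Compute ∂F/∂y' = −λ y' / sqrt(1 + y'^2). Then
    y − λ sqrt(1 + y'^2) + λ y'^2 / sqrt(1 + y'^2) = C
    ⇒  y − λ / sqrt(1 + y'^2) = C.
Solving for y' and integrating gives
    (x − a)^2 + (y − b)^2 = λ^2,
a circular arc of radius λ. The constants a, b are determined by the endpoint conditions y(-10) = y(15) = 0, and λ is fixed implicitly by the length constraint
    ∫_{-10}^{15} sqrt(1 + y'^2) dx = L.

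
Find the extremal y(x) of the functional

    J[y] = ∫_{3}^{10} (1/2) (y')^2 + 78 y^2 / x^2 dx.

The Lagrangian is L = (1/2) (y')^2 + 78 y^2 / x^2.
Compute ∂L/∂y = 156y/x^2, ∂L/∂y' = y'.
The Euler-Lagrange equation d/dx(∂L/∂y') − ∂L/∂y = 0 reduces to
    y'' − 156/x^2 · y = 0  (x > 0).
Its general solution is
    y(x) = A x^13 + B x^(-12),
with A, B fixed by the endpoint conditions.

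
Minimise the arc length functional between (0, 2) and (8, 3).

Arc-length functional: J[y] = ∫ sqrt(1 + (y')^2) dx.
Lagrangian L = sqrt(1 + (y')^2) has no explicit y dependence, so ∂L/∂y = 0 and the Euler-Lagrange equation gives
    d/dx( y' / sqrt(1 + (y')^2) ) = 0  ⇒  y' / sqrt(1 + (y')^2) = const.
Hence y' is constant, so y(x) is affine.
Fitting the endpoints (0, 2) and (8, 3):
    slope m = (3 − 2) / (8 − 0) = 1/8,
    intercept c = 2 − m·0 = 2.
Extremal: y(x) = (1/8) x + 2.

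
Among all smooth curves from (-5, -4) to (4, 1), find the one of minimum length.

Arc-length functional: J[y] = ∫ sqrt(1 + (y')^2) dx.
Lagrangian L = sqrt(1 + (y')^2) has no explicit y dependence, so ∂L/∂y = 0 and the Euler-Lagrange equation gives
    d/dx( y' / sqrt(1 + (y')^2) ) = 0  ⇒  y' / sqrt(1 + (y')^2) = const.
Hence y' is constant, so y(x) is affine.
Fitting the endpoints (-5, -4) and (4, 1):
    slope m = (1 − (-4)) / (4 − (-5)) = 5/9,
    intercept c = (-4) − m·(-5) = -11/9.
Extremal: y(x) = (5/9) x - 11/9.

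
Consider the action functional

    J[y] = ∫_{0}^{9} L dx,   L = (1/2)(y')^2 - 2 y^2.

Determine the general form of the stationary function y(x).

The Lagrangian is L = (1/2)(y')^2 - 2 y^2.
∂L/∂y = -4y.
∂L/∂y' = y'.
The Euler-Lagrange equation d/dx(∂L/∂y') − ∂L/∂y = 0 becomes:
    y'' + 4 y = 0
General solution: y(x) = A sin(2x) + B cos(2x), where A and B are arbitrary constants fixed by the endpoint conditions.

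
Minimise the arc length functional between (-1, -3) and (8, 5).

Arc-length functional: J[y] = ∫ sqrt(1 + (y')^2) dx.
Lagrangian L = sqrt(1 + (y')^2) has no explicit y dependence, so ∂L/∂y = 0 and the Euler-Lagrange equation gives
    d/dx( y' / sqrt(1 + (y')^2) ) = 0  ⇒  y' / sqrt(1 + (y')^2) = const.
Hence y' is constant, so y(x) is affine.
Fitting the endpoints (-1, -3) and (8, 5):
    slope m = (5 − (-3)) / (8 − (-1)) = 8/9,
    intercept c = (-3) − m·(-1) = -19/9.
Extremal: y(x) = (8/9) x - 19/9.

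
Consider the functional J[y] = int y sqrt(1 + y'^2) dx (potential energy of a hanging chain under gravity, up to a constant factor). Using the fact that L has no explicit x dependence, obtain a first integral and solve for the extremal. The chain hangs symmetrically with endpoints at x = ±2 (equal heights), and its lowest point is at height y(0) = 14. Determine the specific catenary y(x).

The Lagrangian L(y, y') = y sqrt(1 + y'^2) has no explicit x dependence, so the Beltrami identity applies:
    L − y' ∂L/∂y' = C.
Compute ∂L/∂y' = y · y' / sqrt(1 + y'^2). Then
    L − y' ∂L/∂y'
    = y sqrt(1 + y'^2) − y · y'^2 / sqrt(1 + y'^2)
    = y (1 + y'^2 − y'^2) / sqrt(1 + y'^2)
    = y / sqrt(1 + y'^2) = C.
Squaring gives y^2 = C^2 (1 + y'^2), i.e.
    y'^2 = y^2 / C^2 − 1.
Separating variables,
    dy / sqrt(y^2 − C^2) = dx / C,
and integrating gives arccosh(y / C) = (x − a)/C, so
    y(x) = C cosh((x − a)/C),
the catenary. The constants C and a are fixed by the two endpoint conditions (and, for the hanging-chain problem, the length constraint selects C).
Now fit the given data. The endpoints x = ±2 are symmetric at equal height, so the catenary is even about its minimum: a = 0 and y(x) = C cosh(x/C). The lowest point is y(0) = C cosh(0) = C, and we are told y(0) = 14, so C = 14. Therefore
    y(x) = 14 cosh(x/14),
and at the endpoints
    y(±2) = 14 cosh(2/14).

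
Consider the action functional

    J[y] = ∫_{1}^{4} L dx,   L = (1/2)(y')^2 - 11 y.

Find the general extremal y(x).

The Lagrangian is L = (1/2)(y')^2 - 11 y.
∂L/∂y = -11.
∂L/∂y' = y'.
The Euler-Lagrange equation d/dx(∂L/∂y') − ∂L/∂y = 0 becomes:
    y'' + 11 = 0
General solution: y(x) = -(11/2) x^2 + A x + B, where A and B are arbitrary constants fixed by the endpoint conditions.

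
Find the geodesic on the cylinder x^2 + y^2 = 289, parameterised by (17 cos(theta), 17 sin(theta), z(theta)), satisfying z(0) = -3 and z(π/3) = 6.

Parameterise the cylinder of radius R = 17 as
    r(θ) = (17 cos θ, 17 sin θ, z(θ)).
The arc-length element is
    ds = sqrt(289 + (dz/dθ)^2) dθ,
so the Lagrangian is L = sqrt(289 + z'^2).
L depends on z' only, not on z or θ, so ∂L/∂z = 0 and
    ∂L/∂z' = z' / sqrt(289 + z'^2).
The Euler-Lagrange equation gives
    d/dθ( z' / sqrt(289 + z'^2) ) = 0,
so z' is constant. Integrating once:
    z(θ) = a θ + b,
a helix on the cylinder (a straight line when the cylinder is unrolled). The constants a, b are determined by the endpoint conditions.
With endpoint conditions z(0) = -3 and z(π/3) = 6: from z(0) = b we get b = -3, and a·π/3 + -3 = 6 gives a = 27/π, so
    z(θ) = (27/π) θ − 3.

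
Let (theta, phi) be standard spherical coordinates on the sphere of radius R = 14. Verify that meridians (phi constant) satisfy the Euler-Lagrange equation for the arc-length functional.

On the sphere of radius R = 14 with spherical coordinates (θ, φ), the induced metric is
    ds^2 = 196(dθ^2 + sin^2(θ) dφ^2).
Using θ as the parameter, the arc-length functional becomes
    J[φ] = ∫ 14 sqrt(1 + sin^2(θ) (dφ/dθ)^2) dθ.
So L = 14 sqrt(1 + sin^2(θ) φ'^2). Compute
    ∂L/∂φ = 0  (L has no explicit φ dependence),
    ∂L/∂φ' = 14 sin^2(θ) φ' / sqrt(1 + sin^2(θ) φ'^2).
For the candidate φ(θ) = c (constant), φ' = 0, so ∂L/∂φ' evaluated along the candidate vanishes, and ∂L/∂φ is identically zero. Hence
    d/dθ(∂L/∂φ') − ∂L/∂φ = 0
is satisfied. Therefore meridians φ = const are extremals of arc length — they are geodesics on the sphere.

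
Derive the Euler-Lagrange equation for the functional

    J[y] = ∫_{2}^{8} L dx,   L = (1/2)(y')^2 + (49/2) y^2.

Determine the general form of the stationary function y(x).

The Lagrangian is L = (1/2)(y')^2 + (49/2) y^2.
∂L/∂y = 49y.
∂L/∂y' = y'.
The Euler-Lagrange equation d/dx(∂L/∂y') − ∂L/∂y = 0 becomes:
    y'' - 49 y = 0
General solution: y(x) = A e^(7x) + B e^(-7x), where A and B are arbitrary constants fixed by the endpoint conditions.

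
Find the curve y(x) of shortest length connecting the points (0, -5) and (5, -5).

Arc-length functional: J[y] = ∫ sqrt(1 + (y')^2) dx.
Lagrangian L = sqrt(1 + (y')^2) has no explicit y dependence, so ∂L/∂y = 0 and the Euler-Lagrange equation gives
    d/dx( y' / sqrt(1 + (y')^2) ) = 0  ⇒  y' / sqrt(1 + (y')^2) = const.
Hence y' is constant, so y(x) is affine.
Fitting the endpoints (0, -5) and (5, -5):
    slope m = ((-5) − (-5)) / (5 − 0) = 0,
    intercept c = (-5) − m·0 = -5.
Extremal: y(x) = -5.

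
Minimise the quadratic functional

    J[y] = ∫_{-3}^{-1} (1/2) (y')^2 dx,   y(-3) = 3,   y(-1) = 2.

The Lagrangian is L = (1/2) (y')^2.
Compute ∂L/∂y = 0, ∂L/∂y' = y'.
The Euler-Lagrange equation d/dx(∂L/∂y') − ∂L/∂y = 0 reduces to
    y'' = 0.
Its general solution is
    y(x) = A x + B,
with A, B fixed by the endpoint conditions.
Applying the endpoint conditions y(-3) = 3 and y(-1) = 2: solve A·-3 + B = 3 and A·-1 + B = 2. Subtracting gives A(-1 − -3) = 2 − 3, so A = -1/2, and B = 3 − A·-3 = 3/2. Therefore
    y(x) = (-1/2) x + 3/2.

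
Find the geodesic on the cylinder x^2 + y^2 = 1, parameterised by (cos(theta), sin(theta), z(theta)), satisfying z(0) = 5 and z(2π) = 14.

Parameterise the cylinder of radius R = 1 as
    r(θ) = (cos θ, sin θ, z(θ)).
The arc-length element is
    ds = sqrt(1 + (dz/dθ)^2) dθ,
so the Lagrangian is L = sqrt(1 + z'^2).
L depends on z' only, not on z or θ, so ∂L/∂z = 0 and
    ∂L/∂z' = z' / sqrt(1 + z'^2).
The Euler-Lagrange equation gives
    d/dθ( z' / sqrt(1 + z'^2) ) = 0,
so z' is constant. Integrating once:
    z(θ) = a θ + b,
a helix on the cylinder (a straight line when the cylinder is unrolled). The constants a, b are determined by the endpoint conditions.
With endpoint conditions z(0) = 5 and z(2π) = 14: from z(0) = b we get b = 5, and a·2π + 5 = 14 gives a = 9/(2π), so
    z(θ) = (9/(2π)) θ + 5.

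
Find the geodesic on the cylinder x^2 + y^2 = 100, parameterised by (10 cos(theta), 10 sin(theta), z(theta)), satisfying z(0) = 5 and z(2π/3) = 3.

Parameterise the cylinder of radius R = 10 as
    r(θ) = (10 cos θ, 10 sin θ, z(θ)).
The arc-length element is
    ds = sqrt(100 + (dz/dθ)^2) dθ,
so the Lagrangian is L = sqrt(100 + z'^2).
L depends on z' only, not on z or θ, so ∂L/∂z = 0 and
    ∂L/∂z' = z' / sqrt(100 + z'^2).
The Euler-Lagrange equation gives
    d/dθ( z' / sqrt(100 + z'^2) ) = 0,
so z' is constant. Integrating once:
    z(θ) = a θ + b,
a helix on the cylinder (a straight line when the cylinder is unrolled). The constants a, b are determined by the endpoint conditions.
With endpoint conditions z(0) = 5 and z(2π/3) = 3: from z(0) = b we get b = 5, and a·2π/3 + 5 = 3 gives a = -3/π, so
    z(θ) = (-3/π) θ + 5.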